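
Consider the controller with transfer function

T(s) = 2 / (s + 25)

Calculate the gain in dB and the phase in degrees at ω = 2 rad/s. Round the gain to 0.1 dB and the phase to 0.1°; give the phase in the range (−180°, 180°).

-22.0 dB, -4.6°

Substitute s = j2:
Numerator: 2 = 2 + j0
Denominator: (j2) + 25 = 25 + j2
|N| = √(2² + 0²) ≈ 2, ∠N ≈ 0.00°
|D| = √(25² + 2²) ≈ 25.08, ∠D ≈ 4.57°
|T| = 2 / 25.08 ≈ 0.079745
Gain = 20 log₁₀(0.079745) ≈ -21.97 dB
∠T = 0.00° − 4.57° = -4.57°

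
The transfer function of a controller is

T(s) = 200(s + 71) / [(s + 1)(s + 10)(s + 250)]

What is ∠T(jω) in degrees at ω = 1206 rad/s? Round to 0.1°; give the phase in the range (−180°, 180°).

At s = jω = j1206:
zero (s+71): 71 + j1206 → |·| = √(71²+1206²) = √1459477 ≈ 1208.1, ∠ = arctan(1206/71) ≈ 86.63°
pole (s+1): 1 + j1206 → |·| = √(1²+1206²) = √1454437 ≈ 1206, ∠ = arctan(1206/1) ≈ 89.95°
pole (s+10): 10 + j1206 → |·| = √(10²+1206²) = √1454536 ≈ 1206, ∠ = arctan(1206/10) ≈ 89.52°
pole (s+250): 250 + j1206 → |·| = √(250²+1206²) = √1516936 ≈ 1231.6, ∠ = arctan(1206/250) ≈ 78.29°
∠T = 86.63° − 257.76° = -171.13°

-171.1°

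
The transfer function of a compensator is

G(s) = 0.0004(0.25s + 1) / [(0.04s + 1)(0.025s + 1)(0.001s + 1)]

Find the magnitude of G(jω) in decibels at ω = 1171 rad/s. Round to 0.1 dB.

-85.1 dB

At ω = 1171 rad/s:
zero (1 + j1171·0.25) = 1 + j292.75 → |·| ≈ 292.75, ∠ ≈ 89.80°
pole (1 + j1171·0.04) = 1 + j46.84 → |·| ≈ 46.851, ∠ ≈ 88.78°
pole (1 + j1171·0.025) = 1 + j29.275 → |·| ≈ 29.292, ∠ ≈ 88.04°
pole (1 + j1171·0.001) = 1 + j1.171 → |·| ≈ 1.5399, ∠ ≈ 49.50°
|G| = 0.0004 · 292.75 / (46.851 · 29.292 · 1.5399) ≈ 5.5411e-05
Gain = 20 log₁₀(5.5411e-05) ≈ -85.13 dB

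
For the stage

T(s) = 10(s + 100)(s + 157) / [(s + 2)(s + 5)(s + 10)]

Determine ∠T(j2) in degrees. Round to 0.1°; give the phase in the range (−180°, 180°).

-76.2°

At s = jω = j2:
zero (s+100): 100 + j2 → |·| = √(100²+2²) = √10004 ≈ 100.02, ∠ = arctan(2/100) ≈ 1.15°
zero (s+157): 157 + j2 → |·| = √(157²+2²) = √24653 ≈ 157.01, ∠ = arctan(2/157) ≈ 0.73°
pole (s+2): 2 + j2 → |·| = √(2²+2²) = √8 ≈ 2.8284, ∠ = arctan(2/2) ≈ 45.00°
pole (s+5): 5 + j2 → |·| = √(5²+2²) = √29 ≈ 5.3852, ∠ = arctan(2/5) ≈ 21.80°
pole (s+10): 10 + j2 → |·| = √(10²+2²) = √104 ≈ 10.198, ∠ = arctan(2/10) ≈ 11.31°
∠T = 1.88° − 78.11° = -76.23°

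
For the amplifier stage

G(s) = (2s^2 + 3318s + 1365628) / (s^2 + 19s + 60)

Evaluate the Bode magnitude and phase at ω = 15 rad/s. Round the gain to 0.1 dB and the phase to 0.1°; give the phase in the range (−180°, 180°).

Substitute s = j15:
Numerator: 2(j15)^2 + 3318(j15) + 1365628 = 1365178 + j49770
Denominator: (j15)^2 + 19(j15) + 60 = -165 + j285
|N| = √(1365178² + 49770²) ≈ 1.3661e+06, ∠N ≈ 2.09°
|D| = √(165² + 285²) ≈ 329.32, ∠D ≈ 120.07°
|G| = 1.3661e+06 / 329.32 ≈ 4148.2
Gain = 20 log₁₀(4148.2) ≈ 72.36 dB
∠G = 2.09° − 120.07° = -117.98°

72.4 dB, -118.0°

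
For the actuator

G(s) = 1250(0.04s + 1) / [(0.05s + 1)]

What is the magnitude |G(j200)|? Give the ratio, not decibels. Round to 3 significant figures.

1.00e+03

At ω = 200 rad/s:
zero (1 + j200·0.04) = 1 + j8 → |·| ≈ 8.0623, ∠ ≈ 82.87°
pole (1 + j200·0.05) = 1 + j10 → |·| ≈ 10.05, ∠ ≈ 84.29°
|G| = 1250 · 8.0623 / (10.05) ≈ 1002.8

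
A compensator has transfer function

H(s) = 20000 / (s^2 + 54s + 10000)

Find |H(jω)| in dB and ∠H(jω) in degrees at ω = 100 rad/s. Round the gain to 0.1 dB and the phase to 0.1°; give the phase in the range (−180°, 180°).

At s = jω = j100:
quadratic: (j100)² + 54·j100 + 10000 = 0 + j5400 → |·| ≈ 5400, ∠ ≈ 90.00°
|H| = 20000 / 5400 ≈ 3.7037
Gain = 20 log₁₀(3.7037) ≈ 11.37 dB
∠H = 0.00° − 90.00° = -90.00°

11.4 dB, -90.0°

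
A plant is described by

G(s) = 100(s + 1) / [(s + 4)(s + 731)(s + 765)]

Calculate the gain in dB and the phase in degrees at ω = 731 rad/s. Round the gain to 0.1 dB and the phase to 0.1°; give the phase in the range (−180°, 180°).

-80.8 dB, -88.5°

At s = jω = j731:
zero (s+1): 1 + j731 → |·| = √(1²+731²) = √534362 ≈ 731, ∠ = arctan(731/1) ≈ 89.92°
pole (s+4): 4 + j731 → |·| = √(4²+731²) = √534377 ≈ 731.01, ∠ = arctan(731/4) ≈ 89.69°
pole (s+731): 731 + j731 → |·| = √(731²+731²) = √1068722 ≈ 1033.8, ∠ = arctan(731/731) ≈ 45.00°
pole (s+765): 765 + j731 → |·| = √(765²+731²) = √1119586 ≈ 1058.1, ∠ = arctan(731/765) ≈ 43.70°
|G| = 100 · 731 / 7.9963e+08 ≈ 9.1417e-05
Gain = 20 log₁₀(9.1417e-05) ≈ -80.78 dB
∠G = 89.92° − 178.39° = -88.47°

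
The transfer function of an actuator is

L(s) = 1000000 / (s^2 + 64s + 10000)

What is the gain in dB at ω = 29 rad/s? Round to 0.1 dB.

At s = jω = j29:
quadratic: (j29)² + 64·j29 + 10000 = 9159 + j1856 → |·| ≈ 9345.2, ∠ ≈ 11.46°
|L| = 1000000 / 9345.2 ≈ 107.01
Gain = 20 log₁₀(107.01) ≈ 40.59 dB

40.6 dB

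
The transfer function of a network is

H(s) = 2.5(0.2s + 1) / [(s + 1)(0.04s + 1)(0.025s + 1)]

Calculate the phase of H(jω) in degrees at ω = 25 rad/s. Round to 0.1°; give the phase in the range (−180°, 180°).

At ω = 25 rad/s:
zero (1 + j25·0.2) = 1 + j5 → |·| ≈ 5.099, ∠ ≈ 78.69°
pole (1 + j25·1) = 1 + j25 → |·| ≈ 25.02, ∠ ≈ 87.71°
pole (1 + j25·0.04) = 1 + j1 → |·| ≈ 1.4142, ∠ ≈ 45.00°
pole (1 + j25·0.025) = 1 + j0.625 → |·| ≈ 1.1792, ∠ ≈ 32.01°
∠H = (78.69°) − (87.71° + 45.00° + 32.01°) = -86.03°

-86.0°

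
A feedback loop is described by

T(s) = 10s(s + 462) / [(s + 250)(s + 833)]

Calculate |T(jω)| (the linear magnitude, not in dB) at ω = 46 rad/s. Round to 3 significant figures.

At s = jω = j46:
zero (s+462): 462 + j46 → |·| = √(462²+46²) = √215560 ≈ 464.28, ∠ = arctan(46/462) ≈ 5.69°
zero at origin: s = j46 → |·| = 46, ∠ = 90.00°
pole (s+250): 250 + j46 → |·| = √(250²+46²) = √64616 ≈ 254.2, ∠ = arctan(46/250) ≈ 10.43°
pole (s+833): 833 + j46 → |·| = √(833²+46²) = √696005 ≈ 834.27, ∠ = arctan(46/833) ≈ 3.16°
|T| = 10 · 21357 / 2.1207e+05 ≈ 1.0071

1.01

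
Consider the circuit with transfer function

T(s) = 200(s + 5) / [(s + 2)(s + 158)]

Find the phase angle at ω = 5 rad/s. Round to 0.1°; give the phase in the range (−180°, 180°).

-25.0°

At s = jω = j5:
zero (s+5): 5 + j5 → |·| = √(5²+5²) = √50 ≈ 7.0711, ∠ = arctan(5/5) ≈ 45.00°
pole (s+2): 2 + j5 → |·| = √(2²+5²) = √29 ≈ 5.3852, ∠ = arctan(5/2) ≈ 68.20°
pole (s+158): 158 + j5 → |·| = √(158²+5²) = √24989 ≈ 158.08, ∠ = arctan(5/158) ≈ 1.81°
∠T = 45.00° − 70.01° = -25.01°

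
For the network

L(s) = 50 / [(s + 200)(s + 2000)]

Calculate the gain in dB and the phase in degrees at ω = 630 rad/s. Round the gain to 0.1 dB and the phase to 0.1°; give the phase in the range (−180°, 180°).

At s = jω = j630:
pole (s+200): 200 + j630 → |·| = √(200²+630²) = √436900 ≈ 660.98, ∠ = arctan(630/200) ≈ 72.39°
pole (s+2000): 2000 + j630 → |·| = √(2000²+630²) = √4396900 ≈ 2096.9, ∠ = arctan(630/2000) ≈ 17.48°
|L| = 50 / 1.386e+06 ≈ 3.6075e-05
Gain = 20 log₁₀(3.6075e-05) ≈ -88.86 dB
∠L = 0.00° − 89.87° = -89.87°

-88.9 dB, -89.9°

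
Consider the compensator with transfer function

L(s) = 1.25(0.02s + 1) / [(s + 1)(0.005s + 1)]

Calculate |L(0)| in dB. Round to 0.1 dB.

1.9 dB

L(0) = 1.25 · 1 / 1 = 1.25
20 log₁₀(1.25) ≈ 1.94 dB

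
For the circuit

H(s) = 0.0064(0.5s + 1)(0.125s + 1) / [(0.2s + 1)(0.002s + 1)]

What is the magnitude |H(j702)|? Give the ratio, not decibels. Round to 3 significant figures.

At ω = 702 rad/s:
zero (1 + j702·0.5) = 1 + j351 → |·| ≈ 351, ∠ ≈ 89.84°
zero (1 + j702·0.125) = 1 + j87.75 → |·| ≈ 87.756, ∠ ≈ 89.35°
pole (1 + j702·0.2) = 1 + j140.4 → |·| ≈ 140.4, ∠ ≈ 89.59°
pole (1 + j702·0.002) = 1 + j1.404 → |·| ≈ 1.7237, ∠ ≈ 54.54°
|H| = 0.0064 · 351 · 87.756 / (140.4 · 1.7237) ≈ 0.81458

0.815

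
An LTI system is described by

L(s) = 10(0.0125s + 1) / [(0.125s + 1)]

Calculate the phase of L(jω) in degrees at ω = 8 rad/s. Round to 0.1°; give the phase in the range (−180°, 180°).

At ω = 8 rad/s:
zero (1 + j8·0.0125) = 1 + j0.1 → |·| ≈ 1.005, ∠ ≈ 5.71°
pole (1 + j8·0.125) = 1 + j1 → |·| ≈ 1.4142, ∠ ≈ 45.00°
∠L = (5.71°) − (45.00°) = -39.29°

-39.3°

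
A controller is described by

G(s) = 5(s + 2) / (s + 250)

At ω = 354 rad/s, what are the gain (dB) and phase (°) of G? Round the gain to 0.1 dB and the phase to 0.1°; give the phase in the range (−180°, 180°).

At s = jω = j354:
zero (s+2): 2 + j354 → |·| = √(2²+354²) = √125320 ≈ 354.01, ∠ = arctan(354/2) ≈ 89.68°
pole (s+250): 250 + j354 → |·| = √(250²+354²) = √187816 ≈ 433.38, ∠ = arctan(354/250) ≈ 54.77°
|G| = 5 · 354.01 / 433.38 ≈ 4.0843
Gain = 20 log₁₀(4.0843) ≈ 12.22 dB
∠G = 89.68° − 54.77° = 34.91°

12.2 dB, 34.9°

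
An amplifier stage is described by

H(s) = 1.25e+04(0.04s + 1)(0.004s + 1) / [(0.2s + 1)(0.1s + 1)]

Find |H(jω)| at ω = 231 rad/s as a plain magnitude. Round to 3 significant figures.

148

At ω = 231 rad/s:
zero (1 + j231·0.04) = 1 + j9.24 → |·| ≈ 9.294, ∠ ≈ 83.82°
zero (1 + j231·0.004) = 1 + j0.924 → |·| ≈ 1.3615, ∠ ≈ 42.74°
pole (1 + j231·0.2) = 1 + j46.2 → |·| ≈ 46.211, ∠ ≈ 88.76°
pole (1 + j231·0.1) = 1 + j23.1 → |·| ≈ 23.122, ∠ ≈ 87.52°
|H| = 1.25e+04 · 9.294 · 1.3615 / (46.211 · 23.122) ≈ 148.03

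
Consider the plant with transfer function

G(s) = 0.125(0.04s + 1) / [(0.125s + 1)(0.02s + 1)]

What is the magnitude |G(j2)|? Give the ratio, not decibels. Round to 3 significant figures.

At ω = 2 rad/s:
zero (1 + j2·0.04) = 1 + j0.08 → |·| ≈ 1.0032, ∠ ≈ 4.57°
pole (1 + j2·0.125) = 1 + j0.25 → |·| ≈ 1.0308, ∠ ≈ 14.04°
pole (1 + j2·0.02) = 1 + j0.04 → |·| ≈ 1.0008, ∠ ≈ 2.29°
|G| = 0.125 · 1.0032 / (1.0308 · 1.0008) ≈ 0.12156

0.122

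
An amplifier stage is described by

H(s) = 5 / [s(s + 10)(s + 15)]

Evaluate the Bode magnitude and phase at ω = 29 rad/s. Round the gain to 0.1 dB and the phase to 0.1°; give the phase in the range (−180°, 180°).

-75.3 dB, 136.4°

At s = jω = j29:
pole (s+10): 10 + j29 → |·| = √(10²+29²) = √941 ≈ 30.676, ∠ = arctan(29/10) ≈ 70.97°
pole (s+15): 15 + j29 → |·| = √(15²+29²) = √1066 ≈ 32.65, ∠ = arctan(29/15) ≈ 62.65°
pole at origin: |s| = 29, ∠ = 90.00° (in denominator)
|H| = 5 / 29046 ≈ 0.00017214
Gain = 20 log₁₀(0.00017214) ≈ -75.28 dB
∠H = 0.00° − 223.62° = -223.62° ≡ 136.38° (principal value)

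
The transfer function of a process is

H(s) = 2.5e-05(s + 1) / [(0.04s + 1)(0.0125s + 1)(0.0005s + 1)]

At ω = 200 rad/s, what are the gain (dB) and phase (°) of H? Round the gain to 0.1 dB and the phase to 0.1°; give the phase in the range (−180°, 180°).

-72.8 dB, -67.1°

At ω = 200 rad/s:
zero (1 + j200·1) = 1 + j200 → |·| ≈ 200, ∠ ≈ 89.71°
pole (1 + j200·0.04) = 1 + j8 → |·| ≈ 8.0623, ∠ ≈ 82.87°
pole (1 + j200·0.0125) = 1 + j2.5 → |·| ≈ 2.6926, ∠ ≈ 68.20°
pole (1 + j200·0.0005) = 1 + j0.1 → |·| ≈ 1.005, ∠ ≈ 5.71°
|H| = 2.5e-05 · 200 / (8.0623 · 2.6926 · 1.005) ≈ 0.00022918
Gain = 20 log₁₀(0.00022918) ≈ -72.80 dB
∠H = (89.71°) − (82.87° + 68.20° + 5.71°) = -67.07°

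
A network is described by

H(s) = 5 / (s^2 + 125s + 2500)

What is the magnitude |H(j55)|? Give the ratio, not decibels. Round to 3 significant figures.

0.000725

Substitute s = j55:
Numerator: 5 = 5 + j0
Denominator: (j55)^2 + 125(j55) + 2500 = -525 + j6875
|N| = √(5² + 0²) ≈ 5, ∠N ≈ 0.00°
|D| = √(525² + 6875²) ≈ 6895, ∠D ≈ 94.37°
|H| = 5 / 6895 ≈ 0.00072516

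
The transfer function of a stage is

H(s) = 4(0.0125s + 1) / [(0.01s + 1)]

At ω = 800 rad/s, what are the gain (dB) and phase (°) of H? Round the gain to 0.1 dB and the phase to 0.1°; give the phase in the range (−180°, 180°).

14.0 dB, 1.4°

At ω = 800 rad/s:
zero (1 + j800·0.0125) = 1 + j10 → |·| ≈ 10.05, ∠ ≈ 84.29°
pole (1 + j800·0.01) = 1 + j8 → |·| ≈ 8.0623, ∠ ≈ 82.87°
|H| = 4 · 10.05 / (8.0623) ≈ 4.9862
Gain = 20 log₁₀(4.9862) ≈ 13.96 dB
∠H = (84.29°) − (82.87°) = 1.42°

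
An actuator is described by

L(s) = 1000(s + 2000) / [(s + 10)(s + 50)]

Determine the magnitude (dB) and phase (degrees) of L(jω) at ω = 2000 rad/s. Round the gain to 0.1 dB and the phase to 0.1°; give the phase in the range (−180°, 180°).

-3.0 dB, -133.3°

At s = jω = j2000:
zero (s+2000): 2000 + j2000 → |·| = √(2000²+2000²) = √8000000 ≈ 2828.4, ∠ = arctan(2000/2000) ≈ 45.00°
pole (s+10): 10 + j2000 → |·| = √(10²+2000²) = √4000100 ≈ 2000, ∠ = arctan(2000/10) ≈ 89.71°
pole (s+50): 50 + j2000 → |·| = √(50²+2000²) = √4002500 ≈ 2000.6, ∠ = arctan(2000/50) ≈ 88.57°
|L| = 1000 · 2828.4 / 4.0012e+06 ≈ 0.70689
Gain = 20 log₁₀(0.70689) ≈ -3.01 dB
∠L = 45.00° − 178.28° = -133.28°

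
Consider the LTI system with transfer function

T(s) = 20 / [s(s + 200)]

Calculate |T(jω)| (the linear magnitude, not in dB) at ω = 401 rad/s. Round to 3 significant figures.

At s = jω = j401:
pole (s+200): 200 + j401 → |·| = √(200²+401²) = √200801 ≈ 448.11, ∠ = arctan(401/200) ≈ 63.49°
pole at origin: |s| = 401, ∠ = 90.00° (in denominator)
|T| = 20 / 1.7969e+05 ≈ 0.0001113

0.000111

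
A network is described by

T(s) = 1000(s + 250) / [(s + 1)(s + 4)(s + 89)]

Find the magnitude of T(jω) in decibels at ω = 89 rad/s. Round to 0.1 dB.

-11.5 dB

At s = jω = j89:
zero (s+250): 250 + j89 → |·| = √(250²+89²) = √70421 ≈ 265.37, ∠ = arctan(89/250) ≈ 19.60°
pole (s+1): 1 + j89 → |·| = √(1²+89²) = √7922 ≈ 89.006, ∠ = arctan(89/1) ≈ 89.36°
pole (s+4): 4 + j89 → |·| = √(4²+89²) = √7937 ≈ 89.09, ∠ = arctan(89/4) ≈ 87.43°
pole (s+89): 89 + j89 → |·| = √(89²+89²) = √15842 ≈ 125.87, ∠ = arctan(89/89) ≈ 45.00°
|T| = 1000 · 265.37 / 9.9809e+05 ≈ 0.26588
Gain = 20 log₁₀(0.26588) ≈ -11.51 dB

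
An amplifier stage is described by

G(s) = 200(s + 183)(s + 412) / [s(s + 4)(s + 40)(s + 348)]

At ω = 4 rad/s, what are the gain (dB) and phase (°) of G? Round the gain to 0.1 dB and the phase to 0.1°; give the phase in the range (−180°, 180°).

At s = jω = j4:
zero (s+183): 183 + j4 → |·| = √(183²+4²) = √33505 ≈ 183.04, ∠ = arctan(4/183) ≈ 1.25°
zero (s+412): 412 + j4 → |·| = √(412²+4²) = √169760 ≈ 412.02, ∠ = arctan(4/412) ≈ 0.56°
pole (s+4): 4 + j4 → |·| = √(4²+4²) = √32 ≈ 5.6569, ∠ = arctan(4/4) ≈ 45.00°
pole (s+40): 40 + j4 → |·| = √(40²+4²) = √1616 ≈ 40.2, ∠ = arctan(4/40) ≈ 5.71°
pole (s+348): 348 + j4 → |·| = √(348²+4²) = √121120 ≈ 348.02, ∠ = arctan(4/348) ≈ 0.66°
pole at origin: |s| = 4, ∠ = 90.00° (in denominator)
|G| = 200 · 75416 / 3.1657e+05 ≈ 47.646
Gain = 20 log₁₀(47.646) ≈ 33.56 dB
∠G = 1.81° − 141.37° = -139.56°

33.6 dB, -139.6°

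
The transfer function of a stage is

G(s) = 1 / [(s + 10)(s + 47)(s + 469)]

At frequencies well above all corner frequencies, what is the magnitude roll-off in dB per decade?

-60 dB/decade

Each pole contributes −20 dB/decade at high frequency; each zero contributes +20 dB/decade.
Net: 0 zero(s) − 3 pole(s) → -60 dB/decade.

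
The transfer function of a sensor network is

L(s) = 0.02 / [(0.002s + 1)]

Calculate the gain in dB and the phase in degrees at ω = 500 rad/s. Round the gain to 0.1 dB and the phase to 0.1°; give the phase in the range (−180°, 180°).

At ω = 500 rad/s:
pole (1 + j500·0.002) = 1 + j1 → |·| ≈ 1.4142, ∠ ≈ 45.00°
|L| = 0.02 · 1 / (1.4142) ≈ 0.014142
Gain = 20 log₁₀(0.014142) ≈ -36.99 dB
∠L = (0°) − (45.00°) = -45.00°

-37.0 dB, -45.0°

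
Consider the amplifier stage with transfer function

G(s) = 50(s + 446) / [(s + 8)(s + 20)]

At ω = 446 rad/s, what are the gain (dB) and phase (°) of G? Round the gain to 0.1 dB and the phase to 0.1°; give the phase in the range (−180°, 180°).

-16.0 dB, -131.4°

At s = jω = j446:
zero (s+446): 446 + j446 → |·| = √(446²+446²) = √397832 ≈ 630.74, ∠ = arctan(446/446) ≈ 45.00°
pole (s+8): 8 + j446 → |·| = √(8²+446²) = √198980 ≈ 446.07, ∠ = arctan(446/8) ≈ 88.97°
pole (s+20): 20 + j446 → |·| = √(20²+446²) = √199316 ≈ 446.45, ∠ = arctan(446/20) ≈ 87.43°
|G| = 50 · 630.74 / 1.9915e+05 ≈ 0.15836
Gain = 20 log₁₀(0.15836) ≈ -16.01 dB
∠G = 45.00° − 176.40° = -131.40°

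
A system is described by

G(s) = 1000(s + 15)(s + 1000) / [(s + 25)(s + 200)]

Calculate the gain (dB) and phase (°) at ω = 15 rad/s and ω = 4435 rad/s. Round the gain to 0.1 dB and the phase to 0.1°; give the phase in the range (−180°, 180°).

At s = jω = j15:
zero (s+15): 15 + j15 → |·| = √(15²+15²) = √450 ≈ 21.213, ∠ = arctan(15/15) ≈ 45.00°
zero (s+1000): 1000 + j15 → |·| = √(1000²+15²) = √1000225 ≈ 1000.1, ∠ = arctan(15/1000) ≈ 0.86°
pole (s+25): 25 + j15 → |·| = √(25²+15²) = √850 ≈ 29.155, ∠ = arctan(15/25) ≈ 30.96°
pole (s+200): 200 + j15 → |·| = √(200²+15²) = √40225 ≈ 200.56, ∠ = arctan(15/200) ≈ 4.29°
|G| = 1000 · 21215 / 5847.3 ≈ 3628.2
Gain = 20 log₁₀(3628.2) ≈ 71.19 dB
∠G = 45.86° − 35.25° = 10.61°

At s = jω = j4435:
zero (s+15): 15 + j4435 → |·| = √(15²+4435²) = √19669450 ≈ 4435, ∠ = arctan(4435/15) ≈ 89.81°
zero (s+1000): 1000 + j4435 → |·| = √(1000²+4435²) = √20669225 ≈ 4546.3, ∠ = arctan(4435/1000) ≈ 77.29°
pole (s+25): 25 + j4435 → |·| = √(25²+4435²) = √19669850 ≈ 4435.1, ∠ = arctan(4435/25) ≈ 89.68°
pole (s+200): 200 + j4435 → |·| = √(200²+4435²) = √19709225 ≈ 4439.5, ∠ = arctan(4435/200) ≈ 87.42°
|G| = 1000 · 2.0163e+07 / 1.969e+07 ≈ 1024
Gain = 20 log₁₀(1024) ≈ 60.21 dB
∠G = 167.10° − 177.10° = -10.00°

ω = 15: 71.2 dB, 10.6°; ω = 4435: 60.2 dB, -10.0°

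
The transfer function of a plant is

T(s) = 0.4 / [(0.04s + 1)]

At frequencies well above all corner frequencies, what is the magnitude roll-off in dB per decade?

-20 dB/decade

Each pole contributes −20 dB/decade at high frequency; each zero contributes +20 dB/decade.
Net: 0 zero(s) − 1 pole(s) → -20 dB/decade.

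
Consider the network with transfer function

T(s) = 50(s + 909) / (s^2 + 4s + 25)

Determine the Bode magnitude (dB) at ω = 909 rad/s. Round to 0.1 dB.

At s = jω = j909:
zero (s+909): 909 + j909 → |·| = √(909²+909²) = √1652562 ≈ 1285.5, ∠ = arctan(909/909) ≈ 45.00°
quadratic: (j909)² + 4·j909 + 25 = -826256 + j3636 → |·| ≈ 8.2626e+05, ∠ ≈ 179.75°
|T| = 50 · 1285.5 / 8.2626e+05 ≈ 0.07779
Gain = 20 log₁₀(0.07779) ≈ -22.18 dB

-22.2 dB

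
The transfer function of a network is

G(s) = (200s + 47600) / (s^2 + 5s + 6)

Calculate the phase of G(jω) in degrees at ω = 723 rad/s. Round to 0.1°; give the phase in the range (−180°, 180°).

-107.8°

Substitute s = j723:
Numerator: 200(j723) + 47600 = 47600 + j144600
Denominator: (j723)^2 + 5(j723) + 6 = -522723 + j3615
|N| = √(47600² + 144600²) ≈ 1.5223e+05, ∠N ≈ 71.78°
|D| = √(522723² + 3615²) ≈ 5.2274e+05, ∠D ≈ 179.60°
∠G = 71.78° − 179.60° = -107.82°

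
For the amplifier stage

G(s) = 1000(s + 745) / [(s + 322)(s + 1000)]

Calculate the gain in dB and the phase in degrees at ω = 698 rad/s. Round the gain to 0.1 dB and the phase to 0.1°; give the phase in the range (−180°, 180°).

0.7 dB, -57.0°

At s = jω = j698:
zero (s+745): 745 + j698 → |·| = √(745²+698²) = √1042229 ≈ 1020.9, ∠ = arctan(698/745) ≈ 43.13°
pole (s+322): 322 + j698 → |·| = √(322²+698²) = √590888 ≈ 768.69, ∠ = arctan(698/322) ≈ 65.24°
pole (s+1000): 1000 + j698 → |·| = √(1000²+698²) = √1487204 ≈ 1219.5, ∠ = arctan(698/1000) ≈ 34.92°
|G| = 1000 · 1020.9 / 9.3742e+05 ≈ 1.0891
Gain = 20 log₁₀(1.0891) ≈ 0.74 dB
∠G = 43.13° − 100.16° = -57.03°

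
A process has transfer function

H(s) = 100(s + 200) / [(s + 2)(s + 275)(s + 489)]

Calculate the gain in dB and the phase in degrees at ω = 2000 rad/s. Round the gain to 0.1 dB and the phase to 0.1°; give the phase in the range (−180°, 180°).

-92.3 dB, -164.1°

At s = jω = j2000:
zero (s+200): 200 + j2000 → |·| = √(200²+2000²) = √4040000 ≈ 2010, ∠ = arctan(2000/200) ≈ 84.29°
pole (s+2): 2 + j2000 → |·| = √(2²+2000²) = √4000004 ≈ 2000, ∠ = arctan(2000/2) ≈ 89.94°
pole (s+275): 275 + j2000 → |·| = √(275²+2000²) = √4075625 ≈ 2018.8, ∠ = arctan(2000/275) ≈ 82.17°
pole (s+489): 489 + j2000 → |·| = √(489²+2000²) = √4239121 ≈ 2058.9, ∠ = arctan(2000/489) ≈ 76.26°
|H| = 100 · 2010 / 8.313e+09 ≈ 2.4179e-05
Gain = 20 log₁₀(2.4179e-05) ≈ -92.33 dB
∠H = 84.29° − 248.37° = -164.08°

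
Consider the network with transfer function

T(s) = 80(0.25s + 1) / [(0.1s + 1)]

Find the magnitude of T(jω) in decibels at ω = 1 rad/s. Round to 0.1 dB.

38.3 dB

At ω = 1 rad/s:
zero (1 + j1·0.25) = 1 + j0.25 → |·| ≈ 1.0308, ∠ ≈ 14.04°
pole (1 + j1·0.1) = 1 + j0.1 → |·| ≈ 1.005, ∠ ≈ 5.71°
|T| = 80 · 1.0308 / (1.005) ≈ 82.054
Gain = 20 log₁₀(82.054) ≈ 38.28 dB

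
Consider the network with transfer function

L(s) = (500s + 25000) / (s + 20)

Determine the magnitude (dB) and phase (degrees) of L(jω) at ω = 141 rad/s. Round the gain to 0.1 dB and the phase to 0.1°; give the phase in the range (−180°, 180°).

54.4 dB, -11.5°

Substitute s = j141:
Numerator: 500(j141) + 25000 = 25000 + j70500
Denominator: (j141) + 20 = 20 + j141
|N| = √(25000² + 70500²) ≈ 74801, ∠N ≈ 70.47°
|D| = √(20² + 141²) ≈ 142.41, ∠D ≈ 81.93°
|L| = 74801 / 142.41 ≈ 525.25
Gain = 20 log₁₀(525.25) ≈ 54.41 dB
∠L = 70.47° − 81.93° = -11.46°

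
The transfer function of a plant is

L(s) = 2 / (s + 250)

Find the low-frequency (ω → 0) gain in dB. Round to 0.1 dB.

L(0) = 2 / (250) = 0.008
20 log₁₀(0.008) ≈ -41.94 dB

-41.9 dB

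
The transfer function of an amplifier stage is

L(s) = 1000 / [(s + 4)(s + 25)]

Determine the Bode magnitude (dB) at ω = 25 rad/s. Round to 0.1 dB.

1.0 dB

At s = jω = j25:
pole (s+4): 4 + j25 → |·| = √(4²+25²) = √641 ≈ 25.318, ∠ = arctan(25/4) ≈ 80.91°
pole (s+25): 25 + j25 → |·| = √(25²+25²) = √1250 ≈ 35.355, ∠ = arctan(25/25) ≈ 45.00°
|L| = 1000 / 895.12 ≈ 1.1172
Gain = 20 log₁₀(1.1172) ≈ 0.96 dB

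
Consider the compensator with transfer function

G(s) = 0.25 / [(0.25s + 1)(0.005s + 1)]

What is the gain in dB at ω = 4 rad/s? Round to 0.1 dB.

At ω = 4 rad/s:
pole (1 + j4·0.25) = 1 + j1 → |·| ≈ 1.4142, ∠ ≈ 45.00°
pole (1 + j4·0.005) = 1 + j0.02 → |·| ≈ 1.0002, ∠ ≈ 1.15°
|G| = 0.25 · 1 / (1.4142 · 1.0002) ≈ 0.17674
Gain = 20 log₁₀(0.17674) ≈ -15.05 dB

-15.1 dB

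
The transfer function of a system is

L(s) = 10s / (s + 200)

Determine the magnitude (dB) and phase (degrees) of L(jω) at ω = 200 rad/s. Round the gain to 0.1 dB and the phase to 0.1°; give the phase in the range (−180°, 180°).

At s = jω = j200:
zero at origin: s = j200 → |·| = 200, ∠ = 90.00°
pole (s+200): 200 + j200 → |·| = √(200²+200²) = √80000 ≈ 282.84, ∠ = arctan(200/200) ≈ 45.00°
|L| = 10 · 200 / 282.84 ≈ 7.0711
Gain = 20 log₁₀(7.0711) ≈ 16.99 dB
∠L = 90.00° − 45.00° = 45.00°

17.0 dB, 45.0°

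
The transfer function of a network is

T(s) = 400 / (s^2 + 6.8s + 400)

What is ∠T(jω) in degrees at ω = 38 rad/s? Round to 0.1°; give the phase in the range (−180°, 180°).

-166.1°

At s = jω = j38:
quadratic: (j38)² + 6.8·j38 + 400 = -1044 + j258.4 → |·| ≈ 1075.5, ∠ ≈ 166.10°
∠T = 0.00° − 166.10° = -166.10°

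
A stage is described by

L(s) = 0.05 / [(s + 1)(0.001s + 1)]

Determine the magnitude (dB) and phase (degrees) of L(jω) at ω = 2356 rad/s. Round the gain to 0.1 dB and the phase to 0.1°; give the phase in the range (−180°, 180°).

At ω = 2356 rad/s:
pole (1 + j2356·1) = 1 + j2356 → |·| ≈ 2356, ∠ ≈ 89.98°
pole (1 + j2356·0.001) = 1 + j2.356 → |·| ≈ 2.5594, ∠ ≈ 67.00°
|L| = 0.05 · 1 / (2356 · 2.5594) ≈ 8.2919e-06
Gain = 20 log₁₀(8.2919e-06) ≈ -101.63 dB
∠L = (0°) − (89.98° + 67.00°) = -156.98°

-101.6 dB, -157.0°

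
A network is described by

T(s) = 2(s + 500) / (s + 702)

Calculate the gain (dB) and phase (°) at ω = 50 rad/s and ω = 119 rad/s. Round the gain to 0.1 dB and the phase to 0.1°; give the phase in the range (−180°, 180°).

At s = jω = j50:
zero (s+500): 500 + j50 → |·| = √(500²+50²) = √252500 ≈ 502.49, ∠ = arctan(50/500) ≈ 5.71°
pole (s+702): 702 + j50 → |·| = √(702²+50²) = √495304 ≈ 703.78, ∠ = arctan(50/702) ≈ 4.07°
|T| = 2 · 502.49 / 703.78 ≈ 1.428
Gain = 20 log₁₀(1.428) ≈ 3.09 dB
∠T = 5.71° − 4.07° = 1.64°

At s = jω = j119:
zero (s+500): 500 + j119 → |·| = √(500²+119²) = √264161 ≈ 513.97, ∠ = arctan(119/500) ≈ 13.39°
pole (s+702): 702 + j119 → |·| = √(702²+119²) = √506965 ≈ 712.01, ∠ = arctan(119/702) ≈ 9.62°
|T| = 2 · 513.97 / 712.01 ≈ 1.4437
Gain = 20 log₁₀(1.4437) ≈ 3.19 dB
∠T = 13.39° − 9.62° = 3.77°

ω = 50: 3.1 dB, 1.6°; ω = 119: 3.2 dB, 3.8°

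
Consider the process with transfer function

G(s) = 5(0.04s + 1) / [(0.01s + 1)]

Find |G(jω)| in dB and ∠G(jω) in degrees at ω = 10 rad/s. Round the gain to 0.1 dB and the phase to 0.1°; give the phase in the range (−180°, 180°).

14.6 dB, 16.1°

At ω = 10 rad/s:
zero (1 + j10·0.04) = 1 + j0.4 → |·| ≈ 1.077, ∠ ≈ 21.80°
pole (1 + j10·0.01) = 1 + j0.1 → |·| ≈ 1.005, ∠ ≈ 5.71°
|G| = 5 · 1.077 / (1.005) ≈ 5.3582
Gain = 20 log₁₀(5.3582) ≈ 14.58 dB
∠G = (21.80°) − (5.71°) = 16.09°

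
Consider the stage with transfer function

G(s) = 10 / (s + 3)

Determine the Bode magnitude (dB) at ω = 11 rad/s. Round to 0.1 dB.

At s = jω = j11:
pole (s+3): 3 + j11 → |·| = √(3²+11²) = √130 ≈ 11.402, ∠ = arctan(11/3) ≈ 74.74°
|G| = 10 / 11.402 ≈ 0.87704
Gain = 20 log₁₀(0.87704) ≈ -1.14 dB

-1.1 dB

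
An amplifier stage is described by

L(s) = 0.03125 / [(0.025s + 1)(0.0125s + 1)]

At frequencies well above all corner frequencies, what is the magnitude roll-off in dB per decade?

-40 dB/decade

Each pole contributes −20 dB/decade at high frequency; each zero contributes +20 dB/decade.
Net: 0 zero(s) − 2 pole(s) → -40 dB/decade.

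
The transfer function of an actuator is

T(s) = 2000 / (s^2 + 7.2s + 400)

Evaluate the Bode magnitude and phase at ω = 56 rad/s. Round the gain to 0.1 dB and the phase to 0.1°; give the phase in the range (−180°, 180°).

At s = jω = j56:
quadratic: (j56)² + 7.2·j56 + 400 = -2736 + j403.2 → |·| ≈ 2765.5, ∠ ≈ 171.62°
|T| = 2000 / 2765.5 ≈ 0.7232
Gain = 20 log₁₀(0.7232) ≈ -2.81 dB
∠T = 0.00° − 171.62° = -171.62°

-2.8 dB, -171.6°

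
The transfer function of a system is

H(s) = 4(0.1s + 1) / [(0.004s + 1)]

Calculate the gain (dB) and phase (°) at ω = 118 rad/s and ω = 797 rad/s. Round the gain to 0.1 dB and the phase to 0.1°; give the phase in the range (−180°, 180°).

At ω = 118 rad/s:
zero (1 + j118·0.1) = 1 + j11.8 → |·| ≈ 11.842, ∠ ≈ 85.16°
pole (1 + j118·0.004) = 1 + j0.472 → |·| ≈ 1.1058, ∠ ≈ 25.27°
|H| = 4 · 11.842 / (1.1058) ≈ 42.836
Gain = 20 log₁₀(42.836) ≈ 32.64 dB
∠H = (85.16°) − (25.27°) = 59.89°

At ω = 797 rad/s:
zero (1 + j797·0.1) = 1 + j79.7 → |·| ≈ 79.706, ∠ ≈ 89.28°
pole (1 + j797·0.004) = 1 + j3.188 → |·| ≈ 3.3412, ∠ ≈ 72.58°
|H| = 4 · 79.706 / (3.3412) ≈ 95.422
Gain = 20 log₁₀(95.422) ≈ 39.59 dB
∠H = (89.28°) − (72.58°) = 16.70°

ω = 118: 32.6 dB, 59.9°; ω = 797: 39.6 dB, 16.7°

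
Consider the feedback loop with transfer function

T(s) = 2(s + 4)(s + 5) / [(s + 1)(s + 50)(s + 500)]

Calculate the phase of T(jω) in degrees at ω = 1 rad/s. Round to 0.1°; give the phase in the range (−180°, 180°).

-20.9°

At s = jω = j1:
zero (s+4): 4 + j1 → |·| = √(4²+1²) = √17 ≈ 4.1231, ∠ = arctan(1/4) ≈ 14.04°
zero (s+5): 5 + j1 → |·| = √(5²+1²) = √26 ≈ 5.099, ∠ = arctan(1/5) ≈ 11.31°
pole (s+1): 1 + j1 → |·| = √(1²+1²) = √2 ≈ 1.4142, ∠ = arctan(1/1) ≈ 45.00°
pole (s+50): 50 + j1 → |·| = √(50²+1²) = √2501 ≈ 50.01, ∠ = arctan(1/50) ≈ 1.15°
pole (s+500): 500 + j1 → |·| = √(500²+1²) = √250001 ≈ 500, ∠ = arctan(1/500) ≈ 0.11°
∠T = 25.35° − 46.26° = -20.91°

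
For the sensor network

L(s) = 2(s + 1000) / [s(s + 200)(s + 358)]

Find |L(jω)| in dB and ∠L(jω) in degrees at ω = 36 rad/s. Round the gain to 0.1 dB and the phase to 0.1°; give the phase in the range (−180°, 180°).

At s = jω = j36:
zero (s+1000): 1000 + j36 → |·| = √(1000²+36²) = √1001296 ≈ 1000.6, ∠ = arctan(36/1000) ≈ 2.06°
pole (s+200): 200 + j36 → |·| = √(200²+36²) = √41296 ≈ 203.21, ∠ = arctan(36/200) ≈ 10.20°
pole (s+358): 358 + j36 → |·| = √(358²+36²) = √129460 ≈ 359.81, ∠ = arctan(36/358) ≈ 5.74°
pole at origin: |s| = 36, ∠ = 90.00° (in denominator)
|L| = 2 · 1000.6 / 2.6322e+06 ≈ 0.00076028
Gain = 20 log₁₀(0.00076028) ≈ -62.38 dB
∠L = 2.06° − 105.94° = -103.88°

-62.4 dB, -103.9°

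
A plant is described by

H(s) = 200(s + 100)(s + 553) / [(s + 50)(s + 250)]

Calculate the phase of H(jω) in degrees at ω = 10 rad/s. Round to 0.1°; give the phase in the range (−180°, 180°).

-6.9°

At s = jω = j10:
zero (s+100): 100 + j10 → |·| = √(100²+10²) = √10100 ≈ 100.5, ∠ = arctan(10/100) ≈ 5.71°
zero (s+553): 553 + j10 → |·| = √(553²+10²) = √305909 ≈ 553.09, ∠ = arctan(10/553) ≈ 1.04°
pole (s+50): 50 + j10 → |·| = √(50²+10²) = √2600 ≈ 50.99, ∠ = arctan(10/50) ≈ 11.31°
pole (s+250): 250 + j10 → |·| = √(250²+10²) = √62600 ≈ 250.2, ∠ = arctan(10/250) ≈ 2.29°
∠H = 6.75° − 13.60° = -6.85°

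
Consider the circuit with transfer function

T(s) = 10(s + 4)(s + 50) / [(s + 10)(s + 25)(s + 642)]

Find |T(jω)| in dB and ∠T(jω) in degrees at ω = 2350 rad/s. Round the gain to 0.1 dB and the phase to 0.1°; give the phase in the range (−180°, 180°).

At s = jω = j2350:
zero (s+4): 4 + j2350 → |·| = √(4²+2350²) = √5522516 ≈ 2350, ∠ = arctan(2350/4) ≈ 89.90°
zero (s+50): 50 + j2350 → |·| = √(50²+2350²) = √5525000 ≈ 2350.5, ∠ = arctan(2350/50) ≈ 88.78°
pole (s+10): 10 + j2350 → |·| = √(10²+2350²) = √5522600 ≈ 2350, ∠ = arctan(2350/10) ≈ 89.76°
pole (s+25): 25 + j2350 → |·| = √(25²+2350²) = √5523125 ≈ 2350.1, ∠ = arctan(2350/25) ≈ 89.39°
pole (s+642): 642 + j2350 → |·| = √(642²+2350²) = √5934664 ≈ 2436.1, ∠ = arctan(2350/642) ≈ 74.72°
|T| = 10 · 5.5237e+06 / 1.3454e+10 ≈ 0.0041056
Gain = 20 log₁₀(0.0041056) ≈ -47.73 dB
∠T = 178.68° − 253.87° = -75.19°

-47.7 dB, -75.2°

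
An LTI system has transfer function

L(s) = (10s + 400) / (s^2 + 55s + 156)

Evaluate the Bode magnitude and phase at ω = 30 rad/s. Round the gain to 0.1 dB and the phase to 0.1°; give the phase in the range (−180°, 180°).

-11.2 dB, -77.4°

Substitute s = j30:
Numerator: 10(j30) + 400 = 400 + j300
Denominator: (j30)^2 + 55(j30) + 156 = -744 + j1650
|N| = √(400² + 300²) ≈ 500, ∠N ≈ 36.87°
|D| = √(744² + 1650²) ≈ 1810, ∠D ≈ 114.27°
|L| = 500 / 1810 ≈ 0.27624
Gain = 20 log₁₀(0.27624) ≈ -11.17 dB
∠L = 36.87° − 114.27° = -77.40°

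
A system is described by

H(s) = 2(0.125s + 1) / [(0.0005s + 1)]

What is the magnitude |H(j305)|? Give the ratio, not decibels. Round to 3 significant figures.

At ω = 305 rad/s:
zero (1 + j305·0.125) = 1 + j38.125 → |·| ≈ 38.138, ∠ ≈ 88.50°
pole (1 + j305·0.0005) = 1 + j0.1525 → |·| ≈ 1.0116, ∠ ≈ 8.67°
|H| = 2 · 38.138 / (1.0116) ≈ 75.401

75.4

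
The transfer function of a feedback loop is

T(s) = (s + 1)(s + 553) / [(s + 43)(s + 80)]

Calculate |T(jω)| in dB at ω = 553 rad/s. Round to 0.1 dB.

2.9 dB

At s = jω = j553:
zero (s+1): 1 + j553 → |·| = √(1²+553²) = √305810 ≈ 553, ∠ = arctan(553/1) ≈ 89.90°
zero (s+553): 553 + j553 → |·| = √(553²+553²) = √611618 ≈ 782.06, ∠ = arctan(553/553) ≈ 45.00°
pole (s+43): 43 + j553 → |·| = √(43²+553²) = √307658 ≈ 554.67, ∠ = arctan(553/43) ≈ 85.55°
pole (s+80): 80 + j553 → |·| = √(80²+553²) = √312209 ≈ 558.76, ∠ = arctan(553/80) ≈ 81.77°
|T| = 1 · 4.3248e+05 / 3.0993e+05 ≈ 1.3954
Gain = 20 log₁₀(1.3954) ≈ 2.89 dB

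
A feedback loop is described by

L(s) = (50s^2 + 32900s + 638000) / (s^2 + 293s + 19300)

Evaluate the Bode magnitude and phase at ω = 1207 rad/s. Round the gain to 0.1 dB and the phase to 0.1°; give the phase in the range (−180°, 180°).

34.9 dB, -15.0°

Substitute s = j1207:
Numerator: 50(j1207)^2 + 32900(j1207) + 638000 = -72204450 + j39710300
Denominator: (j1207)^2 + 293(j1207) + 19300 = -1437549 + j353651
|N| = √(72204450² + 39710300²) ≈ 8.2404e+07, ∠N ≈ 151.19°
|D| = √(1437549² + 353651²) ≈ 1.4804e+06, ∠D ≈ 166.18°
|L| = 8.2404e+07 / 1.4804e+06 ≈ 55.663
Gain = 20 log₁₀(55.663) ≈ 34.91 dB
∠L = 151.19° − 166.18° = -14.99°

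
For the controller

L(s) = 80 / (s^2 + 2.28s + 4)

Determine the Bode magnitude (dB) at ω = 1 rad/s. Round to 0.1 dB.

At s = jω = j1:
quadratic: (j1)² + 2.28·j1 + 4 = 3 + j2.28 → |·| ≈ 3.7681, ∠ ≈ 37.23°
|L| = 80 / 3.7681 ≈ 21.231
Gain = 20 log₁₀(21.231) ≈ 26.54 dB

26.5 dB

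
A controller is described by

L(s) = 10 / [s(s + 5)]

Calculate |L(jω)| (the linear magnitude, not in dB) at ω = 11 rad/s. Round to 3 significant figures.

At s = jω = j11:
pole (s+5): 5 + j11 → |·| = √(5²+11²) = √146 ≈ 12.083, ∠ = arctan(11/5) ≈ 65.56°
pole at origin: |s| = 11, ∠ = 90.00° (in denominator)
|L| = 10 / 132.91 ≈ 0.075239

0.0752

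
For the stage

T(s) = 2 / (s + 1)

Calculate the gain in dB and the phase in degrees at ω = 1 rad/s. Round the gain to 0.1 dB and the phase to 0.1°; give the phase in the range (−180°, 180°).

Substitute s = j1:
Numerator: 2 = 2 + j0
Denominator: (j1) + 1 = 1 + j1
|N| = √(2² + 0²) ≈ 2, ∠N ≈ 0.00°
|D| = √(1² + 1²) ≈ 1.4142, ∠D ≈ 45.00°
|T| = 2 / 1.4142 ≈ 1.4142
Gain = 20 log₁₀(1.4142) ≈ 3.01 dB
∠T = 0.00° − 45.00° = -45.00°

3.0 dB, -45.0°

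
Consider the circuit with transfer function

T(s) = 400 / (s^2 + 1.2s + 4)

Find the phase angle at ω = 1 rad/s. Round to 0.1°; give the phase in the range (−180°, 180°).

At s = jω = j1:
quadratic: (j1)² + 1.2·j1 + 4 = 3 + j1.2 → |·| ≈ 3.2311, ∠ ≈ 21.80°
∠T = 0.00° − 21.80° = -21.80°

-21.8°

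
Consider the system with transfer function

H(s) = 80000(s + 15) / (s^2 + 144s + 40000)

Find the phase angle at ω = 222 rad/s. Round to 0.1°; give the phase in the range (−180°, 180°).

-20.1°

At s = jω = j222:
zero (s+15): 15 + j222 → |·| = √(15²+222²) = √49509 ≈ 222.51, ∠ = arctan(222/15) ≈ 86.13°
quadratic: (j222)² + 144·j222 + 40000 = -9284 + j31968 → |·| ≈ 33289, ∠ ≈ 106.19°
∠H = 86.13° − 106.19° = -20.06°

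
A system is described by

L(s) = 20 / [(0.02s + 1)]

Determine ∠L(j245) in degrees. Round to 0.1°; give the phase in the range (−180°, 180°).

-78.5°

At ω = 245 rad/s:
pole (1 + j245·0.02) = 1 + j4.9 → |·| ≈ 5.001, ∠ ≈ 78.47°
∠L = (0°) − (78.47°) = -78.47°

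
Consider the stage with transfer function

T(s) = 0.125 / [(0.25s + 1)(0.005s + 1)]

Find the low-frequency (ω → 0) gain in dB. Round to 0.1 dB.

T(0) = 0.125 · 1 / 1 = 0.125
20 log₁₀(0.125) ≈ -18.06 dB

-18.1 dB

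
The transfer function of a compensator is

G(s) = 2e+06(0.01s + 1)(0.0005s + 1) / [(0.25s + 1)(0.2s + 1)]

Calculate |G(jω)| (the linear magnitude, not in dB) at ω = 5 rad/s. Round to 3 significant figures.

At ω = 5 rad/s:
zero (1 + j5·0.01) = 1 + j0.05 → |·| ≈ 1.0012, ∠ ≈ 2.86°
zero (1 + j5·0.0005) = 1 + j0.0025 → |·| ≈ 1, ∠ ≈ 0.14°
pole (1 + j5·0.25) = 1 + j1.25 → |·| ≈ 1.6008, ∠ ≈ 51.34°
pole (1 + j5·0.2) = 1 + j1 → |·| ≈ 1.4142, ∠ ≈ 45.00°
|G| = 2e+06 · 1.0012 · 1 / (1.6008 · 1.4142) ≈ 8.8451e+05

8.85e+05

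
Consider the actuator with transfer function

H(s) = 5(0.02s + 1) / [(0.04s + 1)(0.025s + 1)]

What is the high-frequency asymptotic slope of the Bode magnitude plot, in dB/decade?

Each pole contributes −20 dB/decade at high frequency; each zero contributes +20 dB/decade.
Net: 1 zero(s) − 2 pole(s) → -20 dB/decade.

-20 dB/decade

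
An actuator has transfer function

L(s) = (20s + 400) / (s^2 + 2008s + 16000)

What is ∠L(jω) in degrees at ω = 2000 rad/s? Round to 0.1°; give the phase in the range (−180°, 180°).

-45.3°

Substitute s = j2000:
Numerator: 20(j2000) + 400 = 400 + j40000
Denominator: (j2000)^2 + 2008(j2000) + 16000 = -3984000 + j4016000
|N| = √(400² + 40000²) ≈ 40002, ∠N ≈ 89.43°
|D| = √(3984000² + 4016000²) ≈ 5.6569e+06, ∠D ≈ 134.77°
∠L = 89.43° − 134.77° = -45.34°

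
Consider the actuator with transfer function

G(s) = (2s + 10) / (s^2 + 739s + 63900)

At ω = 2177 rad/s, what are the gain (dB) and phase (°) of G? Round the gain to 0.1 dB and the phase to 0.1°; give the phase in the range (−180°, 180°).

Substitute s = j2177:
Numerator: 2(j2177) + 10 = 10 + j4354
Denominator: (j2177)^2 + 739(j2177) + 63900 = -4675429 + j1608803
|N| = √(10² + 4354²) ≈ 4354, ∠N ≈ 89.87°
|D| = √(4675429² + 1608803²) ≈ 4.9445e+06, ∠D ≈ 161.01°
|G| = 4354 / 4.9445e+06 ≈ 0.00088057
Gain = 20 log₁₀(0.00088057) ≈ -61.10 dB
∠G = 89.87° − 161.01° = -71.14°

-61.1 dB, -71.1°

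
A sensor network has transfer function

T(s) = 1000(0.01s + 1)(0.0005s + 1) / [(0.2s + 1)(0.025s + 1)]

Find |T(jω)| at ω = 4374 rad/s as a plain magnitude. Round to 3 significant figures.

1.10

At ω = 4374 rad/s:
zero (1 + j4374·0.01) = 1 + j43.74 → |·| ≈ 43.751, ∠ ≈ 88.69°
zero (1 + j4374·0.0005) = 1 + j2.187 → |·| ≈ 2.4048, ∠ ≈ 65.43°
pole (1 + j4374·0.2) = 1 + j874.8 → |·| ≈ 874.8, ∠ ≈ 89.93°
pole (1 + j4374·0.025) = 1 + j109.35 → |·| ≈ 109.35, ∠ ≈ 89.48°
|T| = 1000 · 43.751 · 2.4048 / (874.8 · 109.35) ≈ 1.0999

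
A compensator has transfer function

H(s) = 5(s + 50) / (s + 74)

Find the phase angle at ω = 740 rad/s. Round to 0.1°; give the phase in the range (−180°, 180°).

At s = jω = j740:
zero (s+50): 50 + j740 → |·| = √(50²+740²) = √550100 ≈ 741.69, ∠ = arctan(740/50) ≈ 86.13°
pole (s+74): 74 + j740 → |·| = √(74²+740²) = √553076 ≈ 743.69, ∠ = arctan(740/74) ≈ 84.29°
∠H = 86.13° − 84.29° = 1.84°

1.8°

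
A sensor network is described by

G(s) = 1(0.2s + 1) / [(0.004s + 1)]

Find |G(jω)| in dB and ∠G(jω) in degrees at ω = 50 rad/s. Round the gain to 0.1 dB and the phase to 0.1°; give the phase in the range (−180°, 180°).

At ω = 50 rad/s:
zero (1 + j50·0.2) = 1 + j10 → |·| ≈ 10.05, ∠ ≈ 84.29°
pole (1 + j50·0.004) = 1 + j0.2 → |·| ≈ 1.0198, ∠ ≈ 11.31°
|G| = 1 · 10.05 / (1.0198) ≈ 9.8549
Gain = 20 log₁₀(9.8549) ≈ 19.87 dB
∠G = (84.29°) − (11.31°) = 72.98°

19.9 dB, 73.0°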